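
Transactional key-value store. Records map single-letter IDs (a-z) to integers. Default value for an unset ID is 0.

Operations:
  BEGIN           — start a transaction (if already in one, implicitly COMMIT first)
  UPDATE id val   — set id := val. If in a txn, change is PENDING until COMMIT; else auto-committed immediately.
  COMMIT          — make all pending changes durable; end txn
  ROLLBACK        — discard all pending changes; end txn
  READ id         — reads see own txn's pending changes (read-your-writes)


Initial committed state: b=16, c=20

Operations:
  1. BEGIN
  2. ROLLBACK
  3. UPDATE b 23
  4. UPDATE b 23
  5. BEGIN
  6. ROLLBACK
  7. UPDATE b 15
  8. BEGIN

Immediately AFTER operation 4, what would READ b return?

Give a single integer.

Answer: 23

Derivation:
Initial committed: {b=16, c=20}
Op 1: BEGIN: in_txn=True, pending={}
Op 2: ROLLBACK: discarded pending []; in_txn=False
Op 3: UPDATE b=23 (auto-commit; committed b=23)
Op 4: UPDATE b=23 (auto-commit; committed b=23)
After op 4: visible(b) = 23 (pending={}, committed={b=23, c=20})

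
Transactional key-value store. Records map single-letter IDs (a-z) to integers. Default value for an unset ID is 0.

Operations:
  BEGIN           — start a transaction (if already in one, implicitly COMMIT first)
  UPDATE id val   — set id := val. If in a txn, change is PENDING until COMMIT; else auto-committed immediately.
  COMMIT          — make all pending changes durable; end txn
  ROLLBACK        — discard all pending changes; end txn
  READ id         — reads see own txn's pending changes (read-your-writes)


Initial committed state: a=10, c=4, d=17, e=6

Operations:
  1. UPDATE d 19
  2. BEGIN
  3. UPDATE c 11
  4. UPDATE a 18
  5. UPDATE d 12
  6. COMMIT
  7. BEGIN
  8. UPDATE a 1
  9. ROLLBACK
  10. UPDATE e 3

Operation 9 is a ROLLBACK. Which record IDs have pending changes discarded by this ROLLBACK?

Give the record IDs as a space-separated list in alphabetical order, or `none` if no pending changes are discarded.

Answer: a

Derivation:
Initial committed: {a=10, c=4, d=17, e=6}
Op 1: UPDATE d=19 (auto-commit; committed d=19)
Op 2: BEGIN: in_txn=True, pending={}
Op 3: UPDATE c=11 (pending; pending now {c=11})
Op 4: UPDATE a=18 (pending; pending now {a=18, c=11})
Op 5: UPDATE d=12 (pending; pending now {a=18, c=11, d=12})
Op 6: COMMIT: merged ['a', 'c', 'd'] into committed; committed now {a=18, c=11, d=12, e=6}
Op 7: BEGIN: in_txn=True, pending={}
Op 8: UPDATE a=1 (pending; pending now {a=1})
Op 9: ROLLBACK: discarded pending ['a']; in_txn=False
Op 10: UPDATE e=3 (auto-commit; committed e=3)
ROLLBACK at op 9 discards: ['a']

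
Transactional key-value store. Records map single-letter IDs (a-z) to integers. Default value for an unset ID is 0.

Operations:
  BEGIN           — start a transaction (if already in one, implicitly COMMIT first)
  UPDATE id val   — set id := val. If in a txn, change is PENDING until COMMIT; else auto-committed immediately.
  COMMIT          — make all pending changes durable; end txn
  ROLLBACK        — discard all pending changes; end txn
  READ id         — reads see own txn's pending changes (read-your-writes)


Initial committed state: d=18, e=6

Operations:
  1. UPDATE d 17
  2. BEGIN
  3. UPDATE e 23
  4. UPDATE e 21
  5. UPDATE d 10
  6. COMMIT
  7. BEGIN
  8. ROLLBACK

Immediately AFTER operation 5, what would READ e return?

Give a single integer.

Answer: 21

Derivation:
Initial committed: {d=18, e=6}
Op 1: UPDATE d=17 (auto-commit; committed d=17)
Op 2: BEGIN: in_txn=True, pending={}
Op 3: UPDATE e=23 (pending; pending now {e=23})
Op 4: UPDATE e=21 (pending; pending now {e=21})
Op 5: UPDATE d=10 (pending; pending now {d=10, e=21})
After op 5: visible(e) = 21 (pending={d=10, e=21}, committed={d=17, e=6})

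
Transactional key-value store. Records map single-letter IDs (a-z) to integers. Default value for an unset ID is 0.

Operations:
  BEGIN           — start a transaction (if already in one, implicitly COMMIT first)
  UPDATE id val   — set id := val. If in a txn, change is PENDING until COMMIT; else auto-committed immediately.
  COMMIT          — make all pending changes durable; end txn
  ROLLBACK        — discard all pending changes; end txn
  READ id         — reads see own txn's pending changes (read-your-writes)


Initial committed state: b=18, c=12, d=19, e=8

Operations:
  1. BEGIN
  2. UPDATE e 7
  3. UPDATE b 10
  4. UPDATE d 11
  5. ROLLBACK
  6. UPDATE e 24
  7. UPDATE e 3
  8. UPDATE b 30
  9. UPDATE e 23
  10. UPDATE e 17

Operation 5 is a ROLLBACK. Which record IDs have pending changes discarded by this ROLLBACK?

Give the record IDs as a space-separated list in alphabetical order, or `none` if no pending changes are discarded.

Answer: b d e

Derivation:
Initial committed: {b=18, c=12, d=19, e=8}
Op 1: BEGIN: in_txn=True, pending={}
Op 2: UPDATE e=7 (pending; pending now {e=7})
Op 3: UPDATE b=10 (pending; pending now {b=10, e=7})
Op 4: UPDATE d=11 (pending; pending now {b=10, d=11, e=7})
Op 5: ROLLBACK: discarded pending ['b', 'd', 'e']; in_txn=False
Op 6: UPDATE e=24 (auto-commit; committed e=24)
Op 7: UPDATE e=3 (auto-commit; committed e=3)
Op 8: UPDATE b=30 (auto-commit; committed b=30)
Op 9: UPDATE e=23 (auto-commit; committed e=23)
Op 10: UPDATE e=17 (auto-commit; committed e=17)
ROLLBACK at op 5 discards: ['b', 'd', 'e']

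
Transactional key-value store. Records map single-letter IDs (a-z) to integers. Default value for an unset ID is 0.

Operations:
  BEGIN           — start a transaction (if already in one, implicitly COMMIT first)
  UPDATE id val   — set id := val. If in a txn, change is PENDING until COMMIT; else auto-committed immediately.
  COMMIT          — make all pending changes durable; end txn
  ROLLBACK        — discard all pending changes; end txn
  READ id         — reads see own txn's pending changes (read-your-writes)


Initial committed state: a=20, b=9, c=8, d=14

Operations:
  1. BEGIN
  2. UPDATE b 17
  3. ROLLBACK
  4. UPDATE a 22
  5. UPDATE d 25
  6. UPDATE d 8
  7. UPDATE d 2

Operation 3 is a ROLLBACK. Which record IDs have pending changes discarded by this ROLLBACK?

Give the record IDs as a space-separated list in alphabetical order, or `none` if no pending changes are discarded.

Answer: b

Derivation:
Initial committed: {a=20, b=9, c=8, d=14}
Op 1: BEGIN: in_txn=True, pending={}
Op 2: UPDATE b=17 (pending; pending now {b=17})
Op 3: ROLLBACK: discarded pending ['b']; in_txn=False
Op 4: UPDATE a=22 (auto-commit; committed a=22)
Op 5: UPDATE d=25 (auto-commit; committed d=25)
Op 6: UPDATE d=8 (auto-commit; committed d=8)
Op 7: UPDATE d=2 (auto-commit; committed d=2)
ROLLBACK at op 3 discards: ['b']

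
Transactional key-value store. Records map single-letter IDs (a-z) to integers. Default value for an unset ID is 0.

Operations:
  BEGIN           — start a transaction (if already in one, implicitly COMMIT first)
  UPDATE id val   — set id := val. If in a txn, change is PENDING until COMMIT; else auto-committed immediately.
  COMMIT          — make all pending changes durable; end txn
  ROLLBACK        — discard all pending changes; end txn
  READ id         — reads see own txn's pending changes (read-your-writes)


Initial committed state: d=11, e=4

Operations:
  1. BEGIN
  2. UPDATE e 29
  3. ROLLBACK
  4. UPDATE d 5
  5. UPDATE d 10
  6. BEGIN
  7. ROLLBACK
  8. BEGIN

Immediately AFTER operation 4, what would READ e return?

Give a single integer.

Answer: 4

Derivation:
Initial committed: {d=11, e=4}
Op 1: BEGIN: in_txn=True, pending={}
Op 2: UPDATE e=29 (pending; pending now {e=29})
Op 3: ROLLBACK: discarded pending ['e']; in_txn=False
Op 4: UPDATE d=5 (auto-commit; committed d=5)
After op 4: visible(e) = 4 (pending={}, committed={d=5, e=4})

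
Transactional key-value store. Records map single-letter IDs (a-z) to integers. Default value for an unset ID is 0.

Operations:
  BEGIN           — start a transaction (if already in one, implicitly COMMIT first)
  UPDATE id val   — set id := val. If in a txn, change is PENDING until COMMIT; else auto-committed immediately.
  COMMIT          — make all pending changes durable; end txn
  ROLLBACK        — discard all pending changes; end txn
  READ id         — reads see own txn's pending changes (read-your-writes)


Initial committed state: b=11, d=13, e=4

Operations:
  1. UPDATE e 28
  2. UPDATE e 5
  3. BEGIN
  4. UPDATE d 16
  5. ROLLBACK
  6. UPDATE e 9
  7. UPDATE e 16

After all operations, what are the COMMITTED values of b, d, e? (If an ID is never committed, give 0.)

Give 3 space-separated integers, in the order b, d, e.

Answer: 11 13 16

Derivation:
Initial committed: {b=11, d=13, e=4}
Op 1: UPDATE e=28 (auto-commit; committed e=28)
Op 2: UPDATE e=5 (auto-commit; committed e=5)
Op 3: BEGIN: in_txn=True, pending={}
Op 4: UPDATE d=16 (pending; pending now {d=16})
Op 5: ROLLBACK: discarded pending ['d']; in_txn=False
Op 6: UPDATE e=9 (auto-commit; committed e=9)
Op 7: UPDATE e=16 (auto-commit; committed e=16)
Final committed: {b=11, d=13, e=16}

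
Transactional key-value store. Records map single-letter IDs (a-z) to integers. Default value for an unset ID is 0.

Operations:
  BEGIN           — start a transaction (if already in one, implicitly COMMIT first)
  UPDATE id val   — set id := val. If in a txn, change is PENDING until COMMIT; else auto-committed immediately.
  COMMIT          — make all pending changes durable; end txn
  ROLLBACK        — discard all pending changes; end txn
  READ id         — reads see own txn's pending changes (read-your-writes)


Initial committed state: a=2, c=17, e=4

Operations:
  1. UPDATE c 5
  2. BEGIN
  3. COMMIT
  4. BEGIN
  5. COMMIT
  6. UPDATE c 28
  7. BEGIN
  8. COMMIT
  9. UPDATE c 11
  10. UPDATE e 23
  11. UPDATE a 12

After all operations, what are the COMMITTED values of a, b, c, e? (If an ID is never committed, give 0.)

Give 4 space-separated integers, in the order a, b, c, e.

Answer: 12 0 11 23

Derivation:
Initial committed: {a=2, c=17, e=4}
Op 1: UPDATE c=5 (auto-commit; committed c=5)
Op 2: BEGIN: in_txn=True, pending={}
Op 3: COMMIT: merged [] into committed; committed now {a=2, c=5, e=4}
Op 4: BEGIN: in_txn=True, pending={}
Op 5: COMMIT: merged [] into committed; committed now {a=2, c=5, e=4}
Op 6: UPDATE c=28 (auto-commit; committed c=28)
Op 7: BEGIN: in_txn=True, pending={}
Op 8: COMMIT: merged [] into committed; committed now {a=2, c=28, e=4}
Op 9: UPDATE c=11 (auto-commit; committed c=11)
Op 10: UPDATE e=23 (auto-commit; committed e=23)
Op 11: UPDATE a=12 (auto-commit; committed a=12)
Final committed: {a=12, c=11, e=23}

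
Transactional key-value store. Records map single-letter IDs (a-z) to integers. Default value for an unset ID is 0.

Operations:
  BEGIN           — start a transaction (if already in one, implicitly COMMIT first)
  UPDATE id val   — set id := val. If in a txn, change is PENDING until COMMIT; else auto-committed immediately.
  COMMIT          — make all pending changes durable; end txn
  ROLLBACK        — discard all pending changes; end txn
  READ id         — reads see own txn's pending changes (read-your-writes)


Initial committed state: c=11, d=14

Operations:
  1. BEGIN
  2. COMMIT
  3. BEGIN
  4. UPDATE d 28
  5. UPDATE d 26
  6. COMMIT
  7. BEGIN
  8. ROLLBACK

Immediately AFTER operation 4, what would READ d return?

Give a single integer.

Answer: 28

Derivation:
Initial committed: {c=11, d=14}
Op 1: BEGIN: in_txn=True, pending={}
Op 2: COMMIT: merged [] into committed; committed now {c=11, d=14}
Op 3: BEGIN: in_txn=True, pending={}
Op 4: UPDATE d=28 (pending; pending now {d=28})
After op 4: visible(d) = 28 (pending={d=28}, committed={c=11, d=14})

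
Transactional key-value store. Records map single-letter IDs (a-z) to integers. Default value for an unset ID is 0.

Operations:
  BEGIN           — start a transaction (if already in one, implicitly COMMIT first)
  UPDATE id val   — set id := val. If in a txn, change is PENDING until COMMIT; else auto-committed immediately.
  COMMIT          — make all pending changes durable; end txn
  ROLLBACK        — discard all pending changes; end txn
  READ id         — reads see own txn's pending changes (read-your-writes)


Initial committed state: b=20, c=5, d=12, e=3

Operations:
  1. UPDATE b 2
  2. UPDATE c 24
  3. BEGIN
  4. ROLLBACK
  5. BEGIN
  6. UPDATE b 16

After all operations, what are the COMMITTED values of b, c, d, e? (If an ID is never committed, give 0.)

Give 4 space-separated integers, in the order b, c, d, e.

Answer: 2 24 12 3

Derivation:
Initial committed: {b=20, c=5, d=12, e=3}
Op 1: UPDATE b=2 (auto-commit; committed b=2)
Op 2: UPDATE c=24 (auto-commit; committed c=24)
Op 3: BEGIN: in_txn=True, pending={}
Op 4: ROLLBACK: discarded pending []; in_txn=False
Op 5: BEGIN: in_txn=True, pending={}
Op 6: UPDATE b=16 (pending; pending now {b=16})
Final committed: {b=2, c=24, d=12, e=3}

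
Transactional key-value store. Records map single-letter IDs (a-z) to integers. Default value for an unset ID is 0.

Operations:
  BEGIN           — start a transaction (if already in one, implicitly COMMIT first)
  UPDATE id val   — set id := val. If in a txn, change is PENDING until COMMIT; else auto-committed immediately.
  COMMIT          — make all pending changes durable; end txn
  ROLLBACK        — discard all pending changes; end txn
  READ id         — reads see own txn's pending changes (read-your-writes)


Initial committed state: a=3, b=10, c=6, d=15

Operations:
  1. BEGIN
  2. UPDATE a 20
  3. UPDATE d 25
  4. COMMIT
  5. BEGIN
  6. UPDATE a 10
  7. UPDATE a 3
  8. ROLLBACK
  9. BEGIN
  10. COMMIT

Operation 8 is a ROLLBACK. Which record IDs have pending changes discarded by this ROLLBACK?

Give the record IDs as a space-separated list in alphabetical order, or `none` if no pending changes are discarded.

Initial committed: {a=3, b=10, c=6, d=15}
Op 1: BEGIN: in_txn=True, pending={}
Op 2: UPDATE a=20 (pending; pending now {a=20})
Op 3: UPDATE d=25 (pending; pending now {a=20, d=25})
Op 4: COMMIT: merged ['a', 'd'] into committed; committed now {a=20, b=10, c=6, d=25}
Op 5: BEGIN: in_txn=True, pending={}
Op 6: UPDATE a=10 (pending; pending now {a=10})
Op 7: UPDATE a=3 (pending; pending now {a=3})
Op 8: ROLLBACK: discarded pending ['a']; in_txn=False
Op 9: BEGIN: in_txn=True, pending={}
Op 10: COMMIT: merged [] into committed; committed now {a=20, b=10, c=6, d=25}
ROLLBACK at op 8 discards: ['a']

Answer: a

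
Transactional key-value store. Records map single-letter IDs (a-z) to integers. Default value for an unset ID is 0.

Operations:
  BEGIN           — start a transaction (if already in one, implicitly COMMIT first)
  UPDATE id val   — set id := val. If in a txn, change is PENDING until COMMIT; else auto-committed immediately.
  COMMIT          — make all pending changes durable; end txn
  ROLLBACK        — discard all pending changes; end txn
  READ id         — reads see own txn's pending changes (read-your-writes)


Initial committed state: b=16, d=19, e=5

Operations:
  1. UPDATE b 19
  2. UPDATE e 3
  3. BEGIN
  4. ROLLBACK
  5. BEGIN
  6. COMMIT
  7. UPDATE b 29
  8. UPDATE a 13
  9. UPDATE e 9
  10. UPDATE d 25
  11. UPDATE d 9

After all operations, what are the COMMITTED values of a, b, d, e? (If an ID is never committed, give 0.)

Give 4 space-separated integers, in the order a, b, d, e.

Initial committed: {b=16, d=19, e=5}
Op 1: UPDATE b=19 (auto-commit; committed b=19)
Op 2: UPDATE e=3 (auto-commit; committed e=3)
Op 3: BEGIN: in_txn=True, pending={}
Op 4: ROLLBACK: discarded pending []; in_txn=False
Op 5: BEGIN: in_txn=True, pending={}
Op 6: COMMIT: merged [] into committed; committed now {b=19, d=19, e=3}
Op 7: UPDATE b=29 (auto-commit; committed b=29)
Op 8: UPDATE a=13 (auto-commit; committed a=13)
Op 9: UPDATE e=9 (auto-commit; committed e=9)
Op 10: UPDATE d=25 (auto-commit; committed d=25)
Op 11: UPDATE d=9 (auto-commit; committed d=9)
Final committed: {a=13, b=29, d=9, e=9}

Answer: 13 29 9 9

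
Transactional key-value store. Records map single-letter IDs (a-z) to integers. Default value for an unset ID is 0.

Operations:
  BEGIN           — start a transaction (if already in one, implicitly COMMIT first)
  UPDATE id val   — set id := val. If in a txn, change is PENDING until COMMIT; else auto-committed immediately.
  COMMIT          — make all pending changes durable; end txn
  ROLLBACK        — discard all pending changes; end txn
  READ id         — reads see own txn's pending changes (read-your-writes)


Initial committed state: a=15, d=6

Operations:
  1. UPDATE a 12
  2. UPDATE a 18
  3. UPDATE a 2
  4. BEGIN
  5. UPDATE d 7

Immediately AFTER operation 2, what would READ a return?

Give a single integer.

Answer: 18

Derivation:
Initial committed: {a=15, d=6}
Op 1: UPDATE a=12 (auto-commit; committed a=12)
Op 2: UPDATE a=18 (auto-commit; committed a=18)
After op 2: visible(a) = 18 (pending={}, committed={a=18, d=6})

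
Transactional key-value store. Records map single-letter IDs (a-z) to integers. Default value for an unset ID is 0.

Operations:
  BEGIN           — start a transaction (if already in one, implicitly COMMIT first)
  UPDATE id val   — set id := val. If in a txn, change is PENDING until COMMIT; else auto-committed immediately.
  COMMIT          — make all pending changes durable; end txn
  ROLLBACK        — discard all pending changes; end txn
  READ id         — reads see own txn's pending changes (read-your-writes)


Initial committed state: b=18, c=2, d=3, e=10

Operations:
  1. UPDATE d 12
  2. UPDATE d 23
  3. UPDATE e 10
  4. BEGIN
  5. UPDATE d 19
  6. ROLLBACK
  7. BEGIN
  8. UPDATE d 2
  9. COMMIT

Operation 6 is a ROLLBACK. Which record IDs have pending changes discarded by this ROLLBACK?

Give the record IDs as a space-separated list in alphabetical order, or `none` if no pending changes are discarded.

Initial committed: {b=18, c=2, d=3, e=10}
Op 1: UPDATE d=12 (auto-commit; committed d=12)
Op 2: UPDATE d=23 (auto-commit; committed d=23)
Op 3: UPDATE e=10 (auto-commit; committed e=10)
Op 4: BEGIN: in_txn=True, pending={}
Op 5: UPDATE d=19 (pending; pending now {d=19})
Op 6: ROLLBACK: discarded pending ['d']; in_txn=False
Op 7: BEGIN: in_txn=True, pending={}
Op 8: UPDATE d=2 (pending; pending now {d=2})
Op 9: COMMIT: merged ['d'] into committed; committed now {b=18, c=2, d=2, e=10}
ROLLBACK at op 6 discards: ['d']

Answer: d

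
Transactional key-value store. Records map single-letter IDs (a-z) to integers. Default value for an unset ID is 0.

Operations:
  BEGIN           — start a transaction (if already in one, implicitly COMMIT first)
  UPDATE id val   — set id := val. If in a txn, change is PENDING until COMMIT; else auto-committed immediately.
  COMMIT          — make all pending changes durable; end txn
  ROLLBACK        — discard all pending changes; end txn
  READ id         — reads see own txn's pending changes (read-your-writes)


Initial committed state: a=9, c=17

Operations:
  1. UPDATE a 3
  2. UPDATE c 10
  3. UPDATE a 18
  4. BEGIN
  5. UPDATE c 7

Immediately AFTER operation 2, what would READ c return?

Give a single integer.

Answer: 10

Derivation:
Initial committed: {a=9, c=17}
Op 1: UPDATE a=3 (auto-commit; committed a=3)
Op 2: UPDATE c=10 (auto-commit; committed c=10)
After op 2: visible(c) = 10 (pending={}, committed={a=3, c=10})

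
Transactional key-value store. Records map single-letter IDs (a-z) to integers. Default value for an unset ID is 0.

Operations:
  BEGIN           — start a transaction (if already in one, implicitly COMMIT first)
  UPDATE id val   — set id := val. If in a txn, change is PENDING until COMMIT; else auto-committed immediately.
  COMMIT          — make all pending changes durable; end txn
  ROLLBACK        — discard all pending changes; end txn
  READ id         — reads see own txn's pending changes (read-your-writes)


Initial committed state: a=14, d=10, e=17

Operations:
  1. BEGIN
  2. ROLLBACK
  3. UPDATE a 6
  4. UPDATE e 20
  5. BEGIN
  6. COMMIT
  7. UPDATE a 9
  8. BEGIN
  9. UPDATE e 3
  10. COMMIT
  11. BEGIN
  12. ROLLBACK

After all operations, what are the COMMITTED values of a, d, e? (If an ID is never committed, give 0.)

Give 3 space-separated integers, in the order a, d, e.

Answer: 9 10 3

Derivation:
Initial committed: {a=14, d=10, e=17}
Op 1: BEGIN: in_txn=True, pending={}
Op 2: ROLLBACK: discarded pending []; in_txn=False
Op 3: UPDATE a=6 (auto-commit; committed a=6)
Op 4: UPDATE e=20 (auto-commit; committed e=20)
Op 5: BEGIN: in_txn=True, pending={}
Op 6: COMMIT: merged [] into committed; committed now {a=6, d=10, e=20}
Op 7: UPDATE a=9 (auto-commit; committed a=9)
Op 8: BEGIN: in_txn=True, pending={}
Op 9: UPDATE e=3 (pending; pending now {e=3})
Op 10: COMMIT: merged ['e'] into committed; committed now {a=9, d=10, e=3}
Op 11: BEGIN: in_txn=True, pending={}
Op 12: ROLLBACK: discarded pending []; in_txn=False
Final committed: {a=9, d=10, e=3}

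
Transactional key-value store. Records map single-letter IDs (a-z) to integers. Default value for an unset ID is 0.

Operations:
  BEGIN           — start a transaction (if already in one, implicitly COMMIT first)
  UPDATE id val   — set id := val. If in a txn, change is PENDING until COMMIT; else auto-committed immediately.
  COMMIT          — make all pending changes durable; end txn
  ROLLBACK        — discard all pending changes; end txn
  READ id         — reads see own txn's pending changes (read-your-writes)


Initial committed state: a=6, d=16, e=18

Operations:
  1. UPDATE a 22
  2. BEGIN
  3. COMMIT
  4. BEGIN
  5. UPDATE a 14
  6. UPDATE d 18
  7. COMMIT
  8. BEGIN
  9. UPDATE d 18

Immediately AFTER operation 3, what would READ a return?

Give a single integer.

Answer: 22

Derivation:
Initial committed: {a=6, d=16, e=18}
Op 1: UPDATE a=22 (auto-commit; committed a=22)
Op 2: BEGIN: in_txn=True, pending={}
Op 3: COMMIT: merged [] into committed; committed now {a=22, d=16, e=18}
After op 3: visible(a) = 22 (pending={}, committed={a=22, d=16, e=18})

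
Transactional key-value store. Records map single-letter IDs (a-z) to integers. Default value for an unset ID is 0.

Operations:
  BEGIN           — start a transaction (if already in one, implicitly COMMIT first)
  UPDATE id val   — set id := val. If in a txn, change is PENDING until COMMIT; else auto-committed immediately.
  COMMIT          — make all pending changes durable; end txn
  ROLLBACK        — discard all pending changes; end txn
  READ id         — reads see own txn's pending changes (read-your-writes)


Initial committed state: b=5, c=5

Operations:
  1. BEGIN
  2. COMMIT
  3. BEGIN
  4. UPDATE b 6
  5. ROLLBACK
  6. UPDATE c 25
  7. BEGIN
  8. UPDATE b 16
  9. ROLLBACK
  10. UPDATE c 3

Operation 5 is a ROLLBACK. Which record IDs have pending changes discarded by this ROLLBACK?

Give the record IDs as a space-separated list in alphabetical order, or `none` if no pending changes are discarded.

Answer: b

Derivation:
Initial committed: {b=5, c=5}
Op 1: BEGIN: in_txn=True, pending={}
Op 2: COMMIT: merged [] into committed; committed now {b=5, c=5}
Op 3: BEGIN: in_txn=True, pending={}
Op 4: UPDATE b=6 (pending; pending now {b=6})
Op 5: ROLLBACK: discarded pending ['b']; in_txn=False
Op 6: UPDATE c=25 (auto-commit; committed c=25)
Op 7: BEGIN: in_txn=True, pending={}
Op 8: UPDATE b=16 (pending; pending now {b=16})
Op 9: ROLLBACK: discarded pending ['b']; in_txn=False
Op 10: UPDATE c=3 (auto-commit; committed c=3)
ROLLBACK at op 5 discards: ['b']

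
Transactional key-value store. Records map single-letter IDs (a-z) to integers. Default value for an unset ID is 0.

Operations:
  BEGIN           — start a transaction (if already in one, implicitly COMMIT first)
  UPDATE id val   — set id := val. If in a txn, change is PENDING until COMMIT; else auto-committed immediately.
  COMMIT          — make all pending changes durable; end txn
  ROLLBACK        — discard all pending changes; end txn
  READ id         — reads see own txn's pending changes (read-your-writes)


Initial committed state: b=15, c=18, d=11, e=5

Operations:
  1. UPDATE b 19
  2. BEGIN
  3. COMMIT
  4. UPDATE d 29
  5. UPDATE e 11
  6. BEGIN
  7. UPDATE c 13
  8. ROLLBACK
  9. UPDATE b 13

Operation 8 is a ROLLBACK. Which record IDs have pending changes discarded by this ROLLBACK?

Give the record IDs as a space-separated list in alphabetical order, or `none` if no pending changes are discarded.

Answer: c

Derivation:
Initial committed: {b=15, c=18, d=11, e=5}
Op 1: UPDATE b=19 (auto-commit; committed b=19)
Op 2: BEGIN: in_txn=True, pending={}
Op 3: COMMIT: merged [] into committed; committed now {b=19, c=18, d=11, e=5}
Op 4: UPDATE d=29 (auto-commit; committed d=29)
Op 5: UPDATE e=11 (auto-commit; committed e=11)
Op 6: BEGIN: in_txn=True, pending={}
Op 7: UPDATE c=13 (pending; pending now {c=13})
Op 8: ROLLBACK: discarded pending ['c']; in_txn=False
Op 9: UPDATE b=13 (auto-commit; committed b=13)
ROLLBACK at op 8 discards: ['c']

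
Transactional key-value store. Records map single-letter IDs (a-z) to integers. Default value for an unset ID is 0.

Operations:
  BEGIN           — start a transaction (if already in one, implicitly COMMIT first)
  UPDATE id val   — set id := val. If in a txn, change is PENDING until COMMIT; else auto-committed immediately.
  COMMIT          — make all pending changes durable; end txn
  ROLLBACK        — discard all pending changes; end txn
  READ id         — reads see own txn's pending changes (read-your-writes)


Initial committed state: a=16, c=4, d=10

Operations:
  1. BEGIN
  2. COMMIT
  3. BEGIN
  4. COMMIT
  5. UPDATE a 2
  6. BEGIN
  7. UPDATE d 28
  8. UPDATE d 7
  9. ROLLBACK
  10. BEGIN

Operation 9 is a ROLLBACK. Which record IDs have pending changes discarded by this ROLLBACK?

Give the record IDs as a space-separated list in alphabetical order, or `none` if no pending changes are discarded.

Initial committed: {a=16, c=4, d=10}
Op 1: BEGIN: in_txn=True, pending={}
Op 2: COMMIT: merged [] into committed; committed now {a=16, c=4, d=10}
Op 3: BEGIN: in_txn=True, pending={}
Op 4: COMMIT: merged [] into committed; committed now {a=16, c=4, d=10}
Op 5: UPDATE a=2 (auto-commit; committed a=2)
Op 6: BEGIN: in_txn=True, pending={}
Op 7: UPDATE d=28 (pending; pending now {d=28})
Op 8: UPDATE d=7 (pending; pending now {d=7})
Op 9: ROLLBACK: discarded pending ['d']; in_txn=False
Op 10: BEGIN: in_txn=True, pending={}
ROLLBACK at op 9 discards: ['d']

Answer: d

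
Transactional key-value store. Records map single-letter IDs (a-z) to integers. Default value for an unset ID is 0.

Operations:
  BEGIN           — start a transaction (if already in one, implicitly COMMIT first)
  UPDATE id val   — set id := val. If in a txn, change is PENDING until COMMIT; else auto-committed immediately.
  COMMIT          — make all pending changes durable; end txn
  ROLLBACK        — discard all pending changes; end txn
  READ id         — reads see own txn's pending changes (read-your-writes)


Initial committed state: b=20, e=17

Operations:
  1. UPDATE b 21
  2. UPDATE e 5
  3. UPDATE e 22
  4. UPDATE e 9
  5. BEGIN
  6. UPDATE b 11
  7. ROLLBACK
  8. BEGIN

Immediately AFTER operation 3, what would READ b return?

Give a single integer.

Initial committed: {b=20, e=17}
Op 1: UPDATE b=21 (auto-commit; committed b=21)
Op 2: UPDATE e=5 (auto-commit; committed e=5)
Op 3: UPDATE e=22 (auto-commit; committed e=22)
After op 3: visible(b) = 21 (pending={}, committed={b=21, e=22})

Answer: 21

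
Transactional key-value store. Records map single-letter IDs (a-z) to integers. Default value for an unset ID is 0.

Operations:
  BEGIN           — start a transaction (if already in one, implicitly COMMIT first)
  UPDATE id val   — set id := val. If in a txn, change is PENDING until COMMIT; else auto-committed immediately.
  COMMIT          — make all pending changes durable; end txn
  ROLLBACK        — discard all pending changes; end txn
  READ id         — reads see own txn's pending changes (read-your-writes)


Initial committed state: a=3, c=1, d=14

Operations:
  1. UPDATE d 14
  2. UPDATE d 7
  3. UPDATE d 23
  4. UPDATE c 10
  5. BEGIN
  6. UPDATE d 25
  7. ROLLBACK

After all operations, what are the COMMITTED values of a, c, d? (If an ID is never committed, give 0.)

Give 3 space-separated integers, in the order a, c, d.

Initial committed: {a=3, c=1, d=14}
Op 1: UPDATE d=14 (auto-commit; committed d=14)
Op 2: UPDATE d=7 (auto-commit; committed d=7)
Op 3: UPDATE d=23 (auto-commit; committed d=23)
Op 4: UPDATE c=10 (auto-commit; committed c=10)
Op 5: BEGIN: in_txn=True, pending={}
Op 6: UPDATE d=25 (pending; pending now {d=25})
Op 7: ROLLBACK: discarded pending ['d']; in_txn=False
Final committed: {a=3, c=10, d=23}

Answer: 3 10 23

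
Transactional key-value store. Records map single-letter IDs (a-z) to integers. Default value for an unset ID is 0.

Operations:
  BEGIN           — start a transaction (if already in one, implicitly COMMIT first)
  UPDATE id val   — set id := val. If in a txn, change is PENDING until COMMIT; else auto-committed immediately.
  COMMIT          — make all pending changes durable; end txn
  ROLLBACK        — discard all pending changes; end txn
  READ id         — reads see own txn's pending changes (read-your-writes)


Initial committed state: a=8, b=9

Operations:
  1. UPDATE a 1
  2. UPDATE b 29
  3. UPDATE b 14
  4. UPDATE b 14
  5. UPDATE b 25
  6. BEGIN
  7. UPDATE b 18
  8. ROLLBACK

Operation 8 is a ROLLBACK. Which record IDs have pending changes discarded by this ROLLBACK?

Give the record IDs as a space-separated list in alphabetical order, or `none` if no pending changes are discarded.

Answer: b

Derivation:
Initial committed: {a=8, b=9}
Op 1: UPDATE a=1 (auto-commit; committed a=1)
Op 2: UPDATE b=29 (auto-commit; committed b=29)
Op 3: UPDATE b=14 (auto-commit; committed b=14)
Op 4: UPDATE b=14 (auto-commit; committed b=14)
Op 5: UPDATE b=25 (auto-commit; committed b=25)
Op 6: BEGIN: in_txn=True, pending={}
Op 7: UPDATE b=18 (pending; pending now {b=18})
Op 8: ROLLBACK: discarded pending ['b']; in_txn=False
ROLLBACK at op 8 discards: ['b']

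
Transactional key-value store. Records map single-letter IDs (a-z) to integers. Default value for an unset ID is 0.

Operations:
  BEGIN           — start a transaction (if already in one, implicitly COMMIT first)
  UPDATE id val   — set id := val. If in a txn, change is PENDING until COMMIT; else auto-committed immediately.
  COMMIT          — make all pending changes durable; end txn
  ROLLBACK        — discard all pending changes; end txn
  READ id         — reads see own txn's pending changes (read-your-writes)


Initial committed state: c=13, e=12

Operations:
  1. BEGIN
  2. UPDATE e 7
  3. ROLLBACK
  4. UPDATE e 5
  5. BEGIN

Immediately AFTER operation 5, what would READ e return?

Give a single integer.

Answer: 5

Derivation:
Initial committed: {c=13, e=12}
Op 1: BEGIN: in_txn=True, pending={}
Op 2: UPDATE e=7 (pending; pending now {e=7})
Op 3: ROLLBACK: discarded pending ['e']; in_txn=False
Op 4: UPDATE e=5 (auto-commit; committed e=5)
Op 5: BEGIN: in_txn=True, pending={}
After op 5: visible(e) = 5 (pending={}, committed={c=13, e=5})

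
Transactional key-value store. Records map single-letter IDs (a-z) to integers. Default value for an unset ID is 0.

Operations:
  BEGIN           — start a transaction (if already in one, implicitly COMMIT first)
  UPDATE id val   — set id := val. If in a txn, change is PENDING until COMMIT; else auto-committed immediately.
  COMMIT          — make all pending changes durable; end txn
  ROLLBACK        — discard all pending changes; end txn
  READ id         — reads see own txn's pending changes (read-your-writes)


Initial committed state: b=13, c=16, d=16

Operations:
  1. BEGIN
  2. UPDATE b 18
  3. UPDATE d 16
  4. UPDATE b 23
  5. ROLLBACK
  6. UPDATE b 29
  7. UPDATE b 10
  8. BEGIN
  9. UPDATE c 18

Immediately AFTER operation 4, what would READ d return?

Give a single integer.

Answer: 16

Derivation:
Initial committed: {b=13, c=16, d=16}
Op 1: BEGIN: in_txn=True, pending={}
Op 2: UPDATE b=18 (pending; pending now {b=18})
Op 3: UPDATE d=16 (pending; pending now {b=18, d=16})
Op 4: UPDATE b=23 (pending; pending now {b=23, d=16})
After op 4: visible(d) = 16 (pending={b=23, d=16}, committed={b=13, c=16, d=16})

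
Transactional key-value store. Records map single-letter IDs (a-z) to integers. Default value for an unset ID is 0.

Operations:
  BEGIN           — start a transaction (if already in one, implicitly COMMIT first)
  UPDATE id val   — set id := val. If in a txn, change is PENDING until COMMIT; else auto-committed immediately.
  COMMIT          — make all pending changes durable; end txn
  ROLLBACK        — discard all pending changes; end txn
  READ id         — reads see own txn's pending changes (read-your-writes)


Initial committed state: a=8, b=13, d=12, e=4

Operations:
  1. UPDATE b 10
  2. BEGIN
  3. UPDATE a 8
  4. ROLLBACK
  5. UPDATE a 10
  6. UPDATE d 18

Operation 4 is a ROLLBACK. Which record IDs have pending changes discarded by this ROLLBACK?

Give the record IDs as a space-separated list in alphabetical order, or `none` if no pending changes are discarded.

Answer: a

Derivation:
Initial committed: {a=8, b=13, d=12, e=4}
Op 1: UPDATE b=10 (auto-commit; committed b=10)
Op 2: BEGIN: in_txn=True, pending={}
Op 3: UPDATE a=8 (pending; pending now {a=8})
Op 4: ROLLBACK: discarded pending ['a']; in_txn=False
Op 5: UPDATE a=10 (auto-commit; committed a=10)
Op 6: UPDATE d=18 (auto-commit; committed d=18)
ROLLBACK at op 4 discards: ['a']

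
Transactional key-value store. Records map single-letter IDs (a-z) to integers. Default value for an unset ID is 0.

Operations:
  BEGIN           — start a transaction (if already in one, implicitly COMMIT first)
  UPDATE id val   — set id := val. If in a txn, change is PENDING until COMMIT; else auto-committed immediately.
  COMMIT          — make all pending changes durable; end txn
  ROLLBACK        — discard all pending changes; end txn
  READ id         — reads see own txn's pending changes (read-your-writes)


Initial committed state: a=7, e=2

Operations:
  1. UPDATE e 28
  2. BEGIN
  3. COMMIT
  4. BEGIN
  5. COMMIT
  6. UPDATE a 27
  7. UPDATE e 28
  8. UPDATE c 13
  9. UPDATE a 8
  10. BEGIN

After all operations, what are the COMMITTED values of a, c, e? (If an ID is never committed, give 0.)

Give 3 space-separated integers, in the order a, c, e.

Initial committed: {a=7, e=2}
Op 1: UPDATE e=28 (auto-commit; committed e=28)
Op 2: BEGIN: in_txn=True, pending={}
Op 3: COMMIT: merged [] into committed; committed now {a=7, e=28}
Op 4: BEGIN: in_txn=True, pending={}
Op 5: COMMIT: merged [] into committed; committed now {a=7, e=28}
Op 6: UPDATE a=27 (auto-commit; committed a=27)
Op 7: UPDATE e=28 (auto-commit; committed e=28)
Op 8: UPDATE c=13 (auto-commit; committed c=13)
Op 9: UPDATE a=8 (auto-commit; committed a=8)
Op 10: BEGIN: in_txn=True, pending={}
Final committed: {a=8, c=13, e=28}

Answer: 8 13 28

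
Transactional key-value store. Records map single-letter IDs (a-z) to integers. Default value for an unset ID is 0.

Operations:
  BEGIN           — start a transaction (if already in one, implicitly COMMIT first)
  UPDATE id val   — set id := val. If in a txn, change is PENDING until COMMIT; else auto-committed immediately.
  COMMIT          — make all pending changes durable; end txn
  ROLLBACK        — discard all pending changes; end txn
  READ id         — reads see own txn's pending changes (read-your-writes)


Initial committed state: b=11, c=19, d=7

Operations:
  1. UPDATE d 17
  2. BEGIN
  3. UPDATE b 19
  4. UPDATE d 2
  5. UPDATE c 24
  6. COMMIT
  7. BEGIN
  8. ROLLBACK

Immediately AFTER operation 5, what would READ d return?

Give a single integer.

Answer: 2

Derivation:
Initial committed: {b=11, c=19, d=7}
Op 1: UPDATE d=17 (auto-commit; committed d=17)
Op 2: BEGIN: in_txn=True, pending={}
Op 3: UPDATE b=19 (pending; pending now {b=19})
Op 4: UPDATE d=2 (pending; pending now {b=19, d=2})
Op 5: UPDATE c=24 (pending; pending now {b=19, c=24, d=2})
After op 5: visible(d) = 2 (pending={b=19, c=24, d=2}, committed={b=11, c=19, d=17})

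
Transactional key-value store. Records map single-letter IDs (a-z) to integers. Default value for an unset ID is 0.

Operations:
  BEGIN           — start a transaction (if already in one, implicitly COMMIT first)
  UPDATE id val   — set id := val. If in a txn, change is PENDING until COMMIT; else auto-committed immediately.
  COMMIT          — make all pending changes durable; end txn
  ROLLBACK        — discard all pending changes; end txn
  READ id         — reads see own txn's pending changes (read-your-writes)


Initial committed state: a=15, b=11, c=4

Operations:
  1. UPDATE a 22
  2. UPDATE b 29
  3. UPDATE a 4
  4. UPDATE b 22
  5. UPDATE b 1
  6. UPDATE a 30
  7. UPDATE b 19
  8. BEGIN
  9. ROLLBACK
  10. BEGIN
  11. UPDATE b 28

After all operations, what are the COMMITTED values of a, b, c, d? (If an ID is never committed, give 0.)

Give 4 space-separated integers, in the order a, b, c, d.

Initial committed: {a=15, b=11, c=4}
Op 1: UPDATE a=22 (auto-commit; committed a=22)
Op 2: UPDATE b=29 (auto-commit; committed b=29)
Op 3: UPDATE a=4 (auto-commit; committed a=4)
Op 4: UPDATE b=22 (auto-commit; committed b=22)
Op 5: UPDATE b=1 (auto-commit; committed b=1)
Op 6: UPDATE a=30 (auto-commit; committed a=30)
Op 7: UPDATE b=19 (auto-commit; committed b=19)
Op 8: BEGIN: in_txn=True, pending={}
Op 9: ROLLBACK: discarded pending []; in_txn=False
Op 10: BEGIN: in_txn=True, pending={}
Op 11: UPDATE b=28 (pending; pending now {b=28})
Final committed: {a=30, b=19, c=4}

Answer: 30 19 4 0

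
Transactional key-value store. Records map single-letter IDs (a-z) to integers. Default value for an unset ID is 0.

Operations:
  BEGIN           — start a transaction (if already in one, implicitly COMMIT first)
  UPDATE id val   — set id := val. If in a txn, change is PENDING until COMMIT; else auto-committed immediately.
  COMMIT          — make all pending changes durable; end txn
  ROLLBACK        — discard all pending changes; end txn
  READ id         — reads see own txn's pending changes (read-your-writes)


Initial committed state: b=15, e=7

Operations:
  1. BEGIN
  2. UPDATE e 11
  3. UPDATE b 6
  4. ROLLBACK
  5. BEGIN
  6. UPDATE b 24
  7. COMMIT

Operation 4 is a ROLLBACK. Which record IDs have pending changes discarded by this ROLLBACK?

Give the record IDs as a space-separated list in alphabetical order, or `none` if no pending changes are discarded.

Answer: b e

Derivation:
Initial committed: {b=15, e=7}
Op 1: BEGIN: in_txn=True, pending={}
Op 2: UPDATE e=11 (pending; pending now {e=11})
Op 3: UPDATE b=6 (pending; pending now {b=6, e=11})
Op 4: ROLLBACK: discarded pending ['b', 'e']; in_txn=False
Op 5: BEGIN: in_txn=True, pending={}
Op 6: UPDATE b=24 (pending; pending now {b=24})
Op 7: COMMIT: merged ['b'] into committed; committed now {b=24, e=7}
ROLLBACK at op 4 discards: ['b', 'e']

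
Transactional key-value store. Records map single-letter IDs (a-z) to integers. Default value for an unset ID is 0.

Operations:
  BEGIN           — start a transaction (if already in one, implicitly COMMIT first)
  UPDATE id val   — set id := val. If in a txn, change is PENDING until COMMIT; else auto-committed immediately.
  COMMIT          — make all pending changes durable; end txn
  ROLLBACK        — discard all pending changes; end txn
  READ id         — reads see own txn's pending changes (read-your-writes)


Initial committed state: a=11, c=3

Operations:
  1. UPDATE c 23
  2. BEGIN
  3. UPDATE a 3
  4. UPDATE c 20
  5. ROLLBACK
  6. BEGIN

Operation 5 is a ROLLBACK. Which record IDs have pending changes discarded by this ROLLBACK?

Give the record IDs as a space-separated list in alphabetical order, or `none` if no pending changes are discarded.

Answer: a c

Derivation:
Initial committed: {a=11, c=3}
Op 1: UPDATE c=23 (auto-commit; committed c=23)
Op 2: BEGIN: in_txn=True, pending={}
Op 3: UPDATE a=3 (pending; pending now {a=3})
Op 4: UPDATE c=20 (pending; pending now {a=3, c=20})
Op 5: ROLLBACK: discarded pending ['a', 'c']; in_txn=False
Op 6: BEGIN: in_txn=True, pending={}
ROLLBACK at op 5 discards: ['a', 'c']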